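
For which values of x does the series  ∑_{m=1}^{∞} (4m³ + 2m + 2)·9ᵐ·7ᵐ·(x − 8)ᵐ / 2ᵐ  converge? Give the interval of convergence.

Apply the ratio test: |a_{m+1}| / |a_m| = [(4(m+1)³ + 2(m+1) + 2)/(4m³ + 2m + 2)] · 9·7/2, which tends to 63/2 as m → ∞.
Hence the series converges for |x − 8| < 1/(63/2) = 2/63, so the radius of convergence is 2/63.
At x = 506/63: the m-th term does not approach 0; divergence by the term test.
Endpoint x = 502/63: the terms do not tend to 0, so the series diverges.

(502/63, 506/63)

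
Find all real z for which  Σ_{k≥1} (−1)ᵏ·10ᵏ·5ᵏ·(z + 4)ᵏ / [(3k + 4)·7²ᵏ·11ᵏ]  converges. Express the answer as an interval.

Ratio test: |a_{k+1}/a_k| = [(3k + 4)/(3(k+1) + 4)] · 10·5/(49·11) → 50/539 as k → ∞.
Hence the series converges for |z + 4| < 1/(50/539) = 539/50, so the radius of convergence is 539/50.
Endpoint z = 339/50: an alternating series whose terms decrease to 0 in absolute value, so it converges by the Leibniz criterion.
When z = -739/50, the terms are asymptotic to a nonzero constant times 1/k, so the series diverges by limit comparison with Σ 1/k.

(-739/50, 339/50]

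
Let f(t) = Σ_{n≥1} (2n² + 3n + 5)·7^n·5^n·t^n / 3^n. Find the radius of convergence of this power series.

R = 3/35

By the ratio test, |a_{n+1}/a_n| = [(2(n+1)² + 3(n+1) + 5)/(2n² + 3n + 5)] · 7·5/3 → 35/3.
Convergence for |t| · 35/3 < 1, i.e. |t| < 3/35. So R = 3/35.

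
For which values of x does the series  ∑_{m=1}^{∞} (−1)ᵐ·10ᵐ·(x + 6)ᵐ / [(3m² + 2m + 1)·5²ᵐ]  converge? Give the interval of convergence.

[-17/2, -7/2]

Apply the ratio test: |a_{m+1}| / |a_m| = [(3m² + 2m + 1)/(3(m+1)² + 2(m+1) + 1)] · 10/25, which tends to 2/5 as m → ∞.
Convergence for |x + 6| · 2/5 < 1, i.e. |x + 6| < 5/2. So R = 5/2.
When x = -7/2, the series is dominated by a constant times Σ 1/m², which converges (p = 2 > 1).
At x = -17/2: absolute convergence follows by limit comparison with Σ 1/m².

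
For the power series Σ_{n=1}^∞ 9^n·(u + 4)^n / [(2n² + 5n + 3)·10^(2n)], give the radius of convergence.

Ratio test: |a_{n+1}/a_n| = [(2n² + 5n + 3)/(2(n+1)² + 5(n+1) + 3)] · 9/100 → 9/100 as n → ∞.
Convergence for |u + 4| · 9/100 < 1, i.e. |u + 4| < 100/9. So R = 100/9.

R = 100/9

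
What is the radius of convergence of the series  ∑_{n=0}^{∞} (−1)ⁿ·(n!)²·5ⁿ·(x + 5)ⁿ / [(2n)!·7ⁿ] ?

Ratio test: |a_{n+1}/a_n| = (n+1)²/[(2n+1)·(2n+2)] · 5/7 → 5/28 as n → ∞.
The series converges when 5/28 · |x + 5| < 1, giving R = 28/5.

R = 28/5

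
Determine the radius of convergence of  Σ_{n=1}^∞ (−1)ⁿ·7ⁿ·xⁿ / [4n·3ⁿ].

By the ratio test, |a_{n+1}/a_n| = [4n/4(n+1)] · 7/3 → 7/3.
Convergence for |x| · 7/3 < 1, i.e. |x| < 3/7. So R = 3/7.

R = 3/7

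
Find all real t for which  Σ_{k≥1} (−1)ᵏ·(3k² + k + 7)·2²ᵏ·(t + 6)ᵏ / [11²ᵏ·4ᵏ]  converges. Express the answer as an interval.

Ratio test: |a_{k+1}/a_k| = [(3(k+1)² + (k+1) + 7)/(3k² + k + 7)] · 4/(121·4) → 1/121 as k → ∞.
The series converges when 1/121 · |t + 6| < 1, giving R = 121.
Check t = 115: the k-th term does not approach 0; divergence by the term test.
Endpoint t = -127: the k-th term does not approach 0; divergence by the term test.

(-127, 115)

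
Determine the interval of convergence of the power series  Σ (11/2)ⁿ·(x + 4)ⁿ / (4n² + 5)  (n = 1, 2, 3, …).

[-46/11, -42/11]

The ratio of consecutive coefficients is [(4n² + 5)/(4(n+1)² + 5)] · 11/2 → 11/2.
Thus R = 1/(11/2) = 2/11.
Check x = -42/11: absolute convergence follows by limit comparison with Σ 1/n².
When x = -46/11, the terms are on the order of 1/n², so the series converges absolutely by comparison with the p-series (p = 2 > 1).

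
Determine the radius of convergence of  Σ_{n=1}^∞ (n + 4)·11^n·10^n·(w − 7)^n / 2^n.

R = 1/55

Ratio test: |a_{n+1}/a_n| = [((n+1) + 4)/(n + 4)] · 11·10/2 → 55 as n → ∞.
Hence the series converges for |w − 7| < 1/(55) = 1/55, so the radius of convergence is 1/55.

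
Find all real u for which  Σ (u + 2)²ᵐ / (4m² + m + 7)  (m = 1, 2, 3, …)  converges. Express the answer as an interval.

Apply the ratio test: |a_{m+1}| / |a_m| = (4m² + m + 7)/(4(m+1)² + (m+1) + 7), which tends to 1 as m → ∞.
Writing y = (u + 2)², the series in y has radius 1, so |u + 2| < √(1) = 1 and R = 1.
Check u = -1: the series is dominated by a constant times Σ 1/m², which converges (p = 2 > 1).
At u = -3: the terms are on the order of 1/m², so the series converges absolutely by comparison with the p-series (p = 2 > 1).

[-3, -1]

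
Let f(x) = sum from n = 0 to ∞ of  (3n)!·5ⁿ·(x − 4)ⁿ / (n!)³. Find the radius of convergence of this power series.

Ratio test: |a_{n+1}/a_n| = (3n+1)·(3n+2)·(3n+3)/(n+1)³ · 5 → 135 as n → ∞.
Convergence for |x − 4| · 135 < 1, i.e. |x − 4| < 1/135. So R = 1/135.

R = 1/135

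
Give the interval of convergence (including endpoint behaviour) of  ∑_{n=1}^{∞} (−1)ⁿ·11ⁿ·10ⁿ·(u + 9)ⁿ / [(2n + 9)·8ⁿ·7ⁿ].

(-523/55, -467/55]

Apply the ratio test: |a_{n+1}| / |a_n| = [(2n + 9)/(2(n+1) + 9)] · 11·10/(8·7), which tends to 55/28 as n → ∞.
The series converges when 55/28 · |u + 9| < 1, giving R = 28/55.
When u = -467/55, the terms alternate in sign and decrease monotonically to 0 in absolute value (size ~ c/n), so the alternating series test gives convergence.
Check u = -523/55: the terms are asymptotic to a nonzero constant times 1/n, so the series diverges by limit comparison with Σ 1/n.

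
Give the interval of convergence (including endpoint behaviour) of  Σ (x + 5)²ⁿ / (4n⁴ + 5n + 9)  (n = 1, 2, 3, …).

Apply the ratio test: |a_{n+1}| / |a_n| = (4n⁴ + 5n + 9)/(4(n+1)⁴ + 5(n+1) + 9), which tends to 1 as n → ∞.
Successive powers of (x + 5) differ by 2, so the series converges when |x + 5|² · 1 < 1, i.e. |x + 5| < √(1) = 1. So R = 1.
When x = -4, absolute convergence follows by limit comparison with Σ 1/n⁴.
At x = -6: the series is dominated by a constant times Σ 1/n⁴, which converges (p = 4 > 1).

[-6, -4]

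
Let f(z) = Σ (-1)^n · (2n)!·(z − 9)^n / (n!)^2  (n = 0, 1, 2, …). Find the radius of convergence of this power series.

R = 1/4

Ratio test: |a_{n+1}/a_n| = (2n+1)·(2n+2)/(n+1)² → 4 as n → ∞.
Convergence for |z − 9| · 4 < 1, i.e. |z − 9| < 1/4. So R = 1/4.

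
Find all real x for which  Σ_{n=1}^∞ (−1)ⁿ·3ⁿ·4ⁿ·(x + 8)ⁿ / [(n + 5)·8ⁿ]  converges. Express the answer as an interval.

Ratio test: |a_{n+1}/a_n| = [(n + 5)/((n+1) + 5)] · 3·4/8 → 3/2 as n → ∞.
The series converges when 3/2 · |x + 8| < 1, giving R = 2/3.
Check x = -22/3: an alternating series whose terms decrease to 0 in absolute value, so it converges by the Leibniz criterion.
Endpoint x = -26/3: the terms behave like c/n; limit comparison with the harmonic series gives divergence.

(-26/3, -22/3]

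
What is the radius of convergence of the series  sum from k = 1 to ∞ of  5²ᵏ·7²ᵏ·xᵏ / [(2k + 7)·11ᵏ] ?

R = 11/1225

Apply the ratio test: |a_{k+1}| / |a_k| = [(2k + 7)/(2(k+1) + 7)] · 25·49/11, which tends to 1225/11 as k → ∞.
The series converges when 1225/11 · |x| < 1, giving R = 11/1225.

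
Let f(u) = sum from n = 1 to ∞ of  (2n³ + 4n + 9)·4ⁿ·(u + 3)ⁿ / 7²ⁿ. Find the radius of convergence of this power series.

R = 49/4

By the ratio test, |a_{n+1}/a_n| = [(2(n+1)³ + 4(n+1) + 9)/(2n³ + 4n + 9)] · 4/49 → 4/49.
Convergence for |u + 3| · 4/49 < 1, i.e. |u + 3| < 49/4. So R = 49/4.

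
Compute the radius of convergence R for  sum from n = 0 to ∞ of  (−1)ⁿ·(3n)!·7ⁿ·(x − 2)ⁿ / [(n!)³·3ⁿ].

R = 1/63

Ratio test: |a_{n+1}/a_n| = (3n+1)·(3n+2)·(3n+3)/(n+1)³ · 7/3 → 63 as n → ∞.
Hence the series converges for |x − 2| < 1/(63) = 1/63, so the radius of convergence is 1/63.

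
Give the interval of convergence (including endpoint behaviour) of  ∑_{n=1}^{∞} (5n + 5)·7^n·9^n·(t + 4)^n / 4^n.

Apply the ratio test: |a_{n+1}| / |a_n| = [(5(n+1) + 5)/(5n + 5)] · 7·9/4, which tends to 63/4 as n → ∞.
The series converges when 63/4 · |t + 4| < 1, giving R = 4/63.
Endpoint t = -248/63: the terms have absolute value of order n, which does not tend to 0, so the series diverges by the divergence test.
At t = -256/63: the terms do not tend to 0, so the series diverges.

(-256/63, -248/63)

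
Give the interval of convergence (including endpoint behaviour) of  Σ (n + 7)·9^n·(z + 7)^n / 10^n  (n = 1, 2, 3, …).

(-73/9, -53/9)

The ratio of consecutive coefficients is [((n+1) + 7)/(n + 7)] · 9/10 → 9/10.
Hence the series converges for |z + 7| < 1/(9/10) = 10/9, so the radius of convergence is 10/9.
At z = -53/9: the terms have absolute value of order n, which does not tend to 0, so the series diverges by the divergence test.
Check z = -73/9: the n-th term does not approach 0; divergence by the term test.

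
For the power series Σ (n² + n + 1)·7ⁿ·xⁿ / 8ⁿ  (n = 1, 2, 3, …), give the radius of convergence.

R = 8/7

The ratio of consecutive coefficients is [((n+1)² + (n+1) + 1)/(n² + n + 1)] · 7/8 → 7/8.
Hence the series converges for |x| < 1/(7/8) = 8/7, so the radius of convergence is 8/7.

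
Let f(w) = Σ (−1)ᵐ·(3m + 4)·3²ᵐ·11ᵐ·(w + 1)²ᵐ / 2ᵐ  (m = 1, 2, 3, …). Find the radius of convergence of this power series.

Ratio test: |a_{m+1}/a_m| = [(3(m+1) + 4)/(3m + 4)] · 9·11/2 → 99/2 as m → ∞.
Writing y = (w + 1)², the series in y has radius 2/99, so |w + 1| < √(2/99) and R = √22/33.

R = √22/33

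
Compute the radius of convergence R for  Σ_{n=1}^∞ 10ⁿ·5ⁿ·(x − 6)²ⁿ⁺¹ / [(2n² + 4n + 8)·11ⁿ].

By the ratio test, |a_{n+1}/a_n| = [(2n² + 4n + 8)/(2(n+1)² + 4(n+1) + 8)] · 10·5/11 → 50/11.
Since the exponent of (x − 6) increases by 2 each term, convergence requires |x − 6|² < 11/50, hence R = √22/10.

R = √22/10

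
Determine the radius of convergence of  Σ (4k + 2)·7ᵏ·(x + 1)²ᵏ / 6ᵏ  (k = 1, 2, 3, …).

By the ratio test, |a_{k+1}/a_k| = [(4(k+1) + 2)/(4k + 2)] · 7/6 → 7/6.
Successive powers of (x + 1) differ by 2, so the series converges when |x + 1|² · 7/6 < 1, i.e. |x + 1| < √(6/7). So R = √42/7.

R = √42/7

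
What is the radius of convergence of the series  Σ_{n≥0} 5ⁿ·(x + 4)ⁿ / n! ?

R = ∞

Ratio test: |a_{n+1}/a_n| = 5 · 1/(n+1) → 0 as n → ∞.
The limit is 0, so the series converges for all x; R = ∞.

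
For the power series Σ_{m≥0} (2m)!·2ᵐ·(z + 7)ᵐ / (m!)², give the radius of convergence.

Ratio test: |a_{m+1}/a_m| = (2m+1)·(2m+2)/(m+1)² · 2 → 8 as m → ∞.
Convergence for |z + 7| · 8 < 1, i.e. |z + 7| < 1/8. So R = 1/8.

R = 1/8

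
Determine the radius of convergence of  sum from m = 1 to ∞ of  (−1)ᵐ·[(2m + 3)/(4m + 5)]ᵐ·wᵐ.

By the Cauchy root test, |a_m|^(1/m) = (2m + 3)/(4m + 5) → 1/2.
Thus R = 1/(1/2) = 2.

R = 2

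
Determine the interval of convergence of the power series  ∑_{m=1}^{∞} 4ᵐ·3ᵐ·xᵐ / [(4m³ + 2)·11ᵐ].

By the ratio test, |a_{m+1}/a_m| = [(4m³ + 2)/(4(m+1)³ + 2)] · 4·3/11 → 12/11.
Hence the series converges for |x| < 1/(12/11) = 11/12, so the radius of convergence is 11/12.
Check x = 11/12: the series is dominated by a constant times Σ 1/m³, which converges (p = 3 > 1).
Check x = -11/12: the series is dominated by a constant times Σ 1/m³, which converges (p = 3 > 1).

[-11/12, 11/12]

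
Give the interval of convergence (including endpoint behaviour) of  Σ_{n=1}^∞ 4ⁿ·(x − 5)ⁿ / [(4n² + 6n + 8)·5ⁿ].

[15/4, 25/4]

The ratio of consecutive coefficients is [(4n² + 6n + 8)/(4(n+1)² + 6(n+1) + 8)] · 4/5 → 4/5.
Thus R = 1/(4/5) = 5/4.
Check x = 25/4: the terms are on the order of 1/n², so the series converges absolutely by comparison with the p-series (p = 2 > 1).
When x = 15/4, the series is dominated by a constant times Σ 1/n², which converges (p = 2 > 1).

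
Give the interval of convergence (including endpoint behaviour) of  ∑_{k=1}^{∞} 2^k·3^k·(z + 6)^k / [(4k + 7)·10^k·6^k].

[-16, 4)

Apply the ratio test: |a_{k+1}| / |a_k| = [(4k + 7)/(4(k+1) + 7)] · 2·3/(10·6), which tends to 1/10 as k → ∞.
Hence the series converges for |z + 6| < 1/(1/10) = 10, so the radius of convergence is 10.
Check z = 4: comparison with the harmonic series Σ 1/k shows the series diverges.
When z = -16, an alternating series whose terms decrease to 0 in absolute value, so it converges by the Leibniz criterion.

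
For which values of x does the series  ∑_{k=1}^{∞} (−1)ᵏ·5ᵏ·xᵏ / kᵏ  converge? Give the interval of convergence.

By the Cauchy root test, |a_k|^(1/k) = 5/k → 0.
The limit is 0 for every x, so R = ∞.

(−∞, ∞)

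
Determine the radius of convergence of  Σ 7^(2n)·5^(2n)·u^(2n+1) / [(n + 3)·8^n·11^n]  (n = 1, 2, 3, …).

By the ratio test, |a_{n+1}/a_n| = [(n + 3)/((n+1) + 3)] · 49·25/(8·11) → 1225/88.
Writing y = u², the series in y has radius 88/1225, so |u| < √(88/1225) and R = 2√22/35.

R = 2√22/35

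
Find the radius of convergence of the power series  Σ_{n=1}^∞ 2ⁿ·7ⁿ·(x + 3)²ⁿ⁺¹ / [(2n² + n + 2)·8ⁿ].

R = 2√7/7

The ratio of consecutive coefficients is [(2n² + n + 2)/(2(n+1)² + (n+1) + 2)] · 2·7/8 → 7/4.
Writing y = (x + 3)², the series in y has radius 4/7, so |x + 3| < √(4/7) and R = 2√7/7.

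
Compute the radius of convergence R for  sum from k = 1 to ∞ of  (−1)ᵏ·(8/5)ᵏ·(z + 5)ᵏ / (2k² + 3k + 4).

Apply the ratio test: |a_{k+1}| / |a_k| = [(2k² + 3k + 4)/(2(k+1)² + 3(k+1) + 4)] · 8/5, which tends to 8/5 as k → ∞.
Hence the series converges for |z + 5| < 1/(8/5) = 5/8, so the radius of convergence is 5/8.

R = 5/8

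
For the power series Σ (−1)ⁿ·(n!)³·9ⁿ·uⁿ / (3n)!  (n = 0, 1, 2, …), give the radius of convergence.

Apply the ratio test: |a_{n+1}| / |a_n| = (n+1)³/[(3n+1)·(3n+2)·(3n+3)] · 9, which tends to 1/3 as n → ∞.
Convergence for |u| · 1/3 < 1, i.e. |u| < 3. So R = 3.

R = 3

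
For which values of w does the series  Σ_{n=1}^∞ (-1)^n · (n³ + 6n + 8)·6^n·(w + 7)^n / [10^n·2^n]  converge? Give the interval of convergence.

The ratio of consecutive coefficients is [((n+1)³ + 6(n+1) + 8)/(n³ + 6n + 8)] · 6/(10·2) → 3/10.
Hence the series converges for |w + 7| < 1/(3/10) = 10/3, so the radius of convergence is 10/3.
When w = -11/3, the n-th term does not approach 0; divergence by the term test.
At w = -31/3: the terms do not tend to 0, so the series diverges.

(-31/3, -11/3)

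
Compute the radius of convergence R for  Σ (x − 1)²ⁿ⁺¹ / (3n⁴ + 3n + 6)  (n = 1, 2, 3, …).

The ratio of consecutive coefficients is (3n⁴ + 3n + 6)/(3(n+1)⁴ + 3(n+1) + 6) → 1.
Since the exponent of (x − 1) increases by 2 each term, convergence requires |x − 1|² < 1, hence R = 1.

R = 1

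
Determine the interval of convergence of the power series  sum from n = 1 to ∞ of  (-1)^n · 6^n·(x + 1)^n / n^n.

(−∞, ∞)

Root test: |a_n|^(1/n) = 6/n → 0.
The limit is 0 for every x, so R = ∞.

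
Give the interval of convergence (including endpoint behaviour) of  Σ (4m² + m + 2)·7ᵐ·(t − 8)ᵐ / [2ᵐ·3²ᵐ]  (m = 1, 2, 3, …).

(38/7, 74/7)

The ratio of consecutive coefficients is [(4(m+1)² + (m+1) + 2)/(4m² + m + 2)] · 7/(2·9) → 7/18.
Thus R = 1/(7/18) = 18/7.
When t = 74/7, the terms do not tend to 0, so the series diverges.
When t = 38/7, the terms have absolute value of order m², which does not tend to 0, so the series diverges by the divergence test.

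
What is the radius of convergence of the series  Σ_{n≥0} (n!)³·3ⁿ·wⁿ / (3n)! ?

By the ratio test, |a_{n+1}/a_n| = (n+1)³/[(3n+1)·(3n+2)·(3n+3)] · 3 → 1/9.
Hence the series converges for |w| < 1/(1/9) = 9, so the radius of convergence is 9.

R = 9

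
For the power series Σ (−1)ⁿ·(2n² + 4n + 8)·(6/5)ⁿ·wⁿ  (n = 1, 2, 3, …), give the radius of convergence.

Apply the ratio test: |a_{n+1}| / |a_n| = [(2(n+1)² + 4(n+1) + 8)/(2n² + 4n + 8)] · 6/5, which tends to 6/5 as n → ∞.
The series converges when 6/5 · |w| < 1, giving R = 5/6.

R = 5/6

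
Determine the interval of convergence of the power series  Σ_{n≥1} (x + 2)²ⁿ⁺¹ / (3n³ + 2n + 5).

[-3, -1]

By the ratio test, |a_{n+1}/a_n| = (3n³ + 2n + 5)/(3(n+1)³ + 2(n+1) + 5) → 1.
Successive powers of (x + 2) differ by 2, so the series converges when |x + 2|² · 1 < 1, i.e. |x + 2| < √(1) = 1. So R = 1.
When x = -1, absolute convergence follows by limit comparison with Σ 1/n³.
When x = -3, absolute convergence follows by limit comparison with Σ 1/n³.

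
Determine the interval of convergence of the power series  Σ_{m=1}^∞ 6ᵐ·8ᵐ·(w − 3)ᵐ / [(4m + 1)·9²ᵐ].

Apply the ratio test: |a_{m+1}| / |a_m| = [(4m + 1)/(4(m+1) + 1)] · 6·8/81, which tends to 16/27 as m → ∞.
Hence the series converges for |w − 3| < 1/(16/27) = 27/16, so the radius of convergence is 27/16.
At w = 75/16: the terms behave like c/m; limit comparison with the harmonic series gives divergence.
When w = 21/16, an alternating series whose terms decrease to 0 in absolute value, so it converges by the Leibniz criterion.

[21/16, 75/16)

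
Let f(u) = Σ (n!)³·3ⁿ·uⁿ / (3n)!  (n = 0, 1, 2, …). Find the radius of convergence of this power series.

R = 9

By the ratio test, |a_{n+1}/a_n| = (n+1)³/[(3n+1)·(3n+2)·(3n+3)] · 3 → 1/9.
Thus R = 1/(1/9) = 9.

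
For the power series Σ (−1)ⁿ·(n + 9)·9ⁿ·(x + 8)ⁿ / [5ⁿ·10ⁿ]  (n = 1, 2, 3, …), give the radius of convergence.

R = 50/9

Ratio test: |a_{n+1}/a_n| = [((n+1) + 9)/(n + 9)] · 9/(5·10) → 9/50 as n → ∞.
Hence the series converges for |x + 8| < 1/(9/50) = 50/9, so the radius of convergence is 50/9.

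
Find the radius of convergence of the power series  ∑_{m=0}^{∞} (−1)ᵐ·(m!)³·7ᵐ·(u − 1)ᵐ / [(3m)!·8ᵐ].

The ratio of consecutive coefficients is (m+1)³/[(3m+1)·(3m+2)·(3m+3)] · 7/8 → 7/216.
Convergence for |u − 1| · 7/216 < 1, i.e. |u − 1| < 216/7. So R = 216/7.

R = 216/7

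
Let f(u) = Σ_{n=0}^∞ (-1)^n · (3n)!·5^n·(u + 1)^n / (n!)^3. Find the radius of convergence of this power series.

Ratio test: |a_{n+1}/a_n| = (3n+1)·(3n+2)·(3n+3)/(n+1)³ · 5 → 135 as n → ∞.
Hence the series converges for |u + 1| < 1/(135) = 1/135, so the radius of convergence is 1/135.

R = 1/135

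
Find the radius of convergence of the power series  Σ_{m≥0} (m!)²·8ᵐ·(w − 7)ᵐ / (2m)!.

R = 1/2

By the ratio test, |a_{m+1}/a_m| = (m+1)²/[(2m+1)·(2m+2)] · 8 → 2.
Thus R = 1/(2) = 1/2.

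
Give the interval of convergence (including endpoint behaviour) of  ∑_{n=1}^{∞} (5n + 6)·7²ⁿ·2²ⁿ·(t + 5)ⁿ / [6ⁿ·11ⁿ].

(-523/98, -457/98)

By the ratio test, |a_{n+1}/a_n| = [(5(n+1) + 6)/(5n + 6)] · 49·4/(6·11) → 98/33.
Hence the series converges for |t + 5| < 1/(98/33) = 33/98, so the radius of convergence is 33/98.
Endpoint t = -457/98: the n-th term does not approach 0; divergence by the term test.
At t = -523/98: the n-th term does not approach 0; divergence by the term test.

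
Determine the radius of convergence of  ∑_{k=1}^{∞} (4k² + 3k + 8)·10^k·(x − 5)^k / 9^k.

R = 9/10

The ratio of consecutive coefficients is [(4(k+1)² + 3(k+1) + 8)/(4k² + 3k + 8)] · 10/9 → 10/9.
The series converges when 10/9 · |x − 5| < 1, giving R = 9/10.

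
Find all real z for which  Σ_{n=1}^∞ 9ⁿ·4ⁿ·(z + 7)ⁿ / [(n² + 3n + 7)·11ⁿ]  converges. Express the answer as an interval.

The ratio of consecutive coefficients is [(n² + 3n + 7)/((n+1)² + 3(n+1) + 7)] · 9·4/11 → 36/11.
Hence the series converges for |z + 7| < 1/(36/11) = 11/36, so the radius of convergence is 11/36.
When z = -241/36, the series is dominated by a constant times Σ 1/n², which converges (p = 2 > 1).
Endpoint z = -263/36: the series is dominated by a constant times Σ 1/n², which converges (p = 2 > 1).

[-263/36, -241/36]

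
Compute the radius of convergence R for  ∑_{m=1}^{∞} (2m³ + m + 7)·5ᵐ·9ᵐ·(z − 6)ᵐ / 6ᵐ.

Apply the ratio test: |a_{m+1}| / |a_m| = [(2(m+1)³ + (m+1) + 7)/(2m³ + m + 7)] · 5·9/6, which tends to 15/2 as m → ∞.
Thus R = 1/(15/2) = 2/15.

R = 2/15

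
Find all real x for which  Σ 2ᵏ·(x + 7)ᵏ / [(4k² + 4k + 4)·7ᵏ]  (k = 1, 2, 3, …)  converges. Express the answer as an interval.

[-21/2, -7/2]

The ratio of consecutive coefficients is [(4k² + 4k + 4)/(4(k+1)² + 4(k+1) + 4)] · 2/7 → 2/7.
Hence the series converges for |x + 7| < 1/(2/7) = 7/2, so the radius of convergence is 7/2.
Endpoint x = -7/2: absolute convergence follows by limit comparison with Σ 1/k².
When x = -21/2, the series is dominated by a constant times Σ 1/k², which converges (p = 2 > 1).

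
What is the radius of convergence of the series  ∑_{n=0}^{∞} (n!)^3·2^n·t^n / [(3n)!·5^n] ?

R = 135/2

Apply the ratio test: |a_{n+1}| / |a_n| = (n+1)³/[(3n+1)·(3n+2)·(3n+3)] · 2/5, which tends to 2/135 as n → ∞.
The series converges when 2/135 · |t| < 1, giving R = 135/2.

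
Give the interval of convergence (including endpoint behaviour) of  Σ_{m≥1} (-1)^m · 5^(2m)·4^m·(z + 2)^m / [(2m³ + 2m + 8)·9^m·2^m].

By the ratio test, |a_{m+1}/a_m| = [(2m³ + 2m + 8)/(2(m+1)³ + 2(m+1) + 8)] · 25·4/(9·2) → 50/9.
Thus R = 1/(50/9) = 9/50.
Endpoint z = -91/50: absolute convergence follows by limit comparison with Σ 1/m³.
Check z = -109/50: the terms are on the order of 1/m³, so the series converges absolutely by comparison with the p-series (p = 3 > 1).

[-109/50, -91/50]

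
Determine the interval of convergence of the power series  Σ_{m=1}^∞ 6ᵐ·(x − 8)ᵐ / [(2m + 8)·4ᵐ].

[22/3, 26/3)

Apply the ratio test: |a_{m+1}| / |a_m| = [(2m + 8)/(2(m+1) + 8)] · 6/4, which tends to 3/2 as m → ∞.
Hence the series converges for |x − 8| < 1/(3/2) = 2/3, so the radius of convergence is 2/3.
Check x = 26/3: comparison with the harmonic series Σ 1/m shows the series diverges.
Endpoint x = 22/3: convergence follows from the alternating series test (terms decrease monotonically to 0).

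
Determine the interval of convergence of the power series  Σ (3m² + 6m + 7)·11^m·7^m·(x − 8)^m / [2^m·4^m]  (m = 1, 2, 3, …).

(608/77, 624/77)

By the ratio test, |a_{m+1}/a_m| = [(3(m+1)² + 6(m+1) + 7)/(3m² + 6m + 7)] · 11·7/(2·4) → 77/8.
Thus R = 1/(77/8) = 8/77.
Check x = 624/77: the terms have absolute value of order m², which does not tend to 0, so the series diverges by the divergence test.
When x = 608/77, the terms do not tend to 0, so the series diverges.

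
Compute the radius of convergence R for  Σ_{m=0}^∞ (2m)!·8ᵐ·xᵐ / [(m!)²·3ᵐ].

R = 3/32

By the ratio test, |a_{m+1}/a_m| = (2m+1)·(2m+2)/(m+1)² · 8/3 → 32/3.
Hence the series converges for |x| < 1/(32/3) = 3/32, so the radius of convergence is 3/32.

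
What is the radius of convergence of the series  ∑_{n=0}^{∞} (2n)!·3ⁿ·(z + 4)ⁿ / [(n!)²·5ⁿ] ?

R = 5/12

Apply the ratio test: |a_{n+1}| / |a_n| = (2n+1)·(2n+2)/(n+1)² · 3/5, which tends to 12/5 as n → ∞.
Convergence for |z + 4| · 12/5 < 1, i.e. |z + 4| < 5/12. So R = 5/12.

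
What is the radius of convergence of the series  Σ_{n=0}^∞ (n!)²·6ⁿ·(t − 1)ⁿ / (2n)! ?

The ratio of consecutive coefficients is (n+1)²/[(2n+1)·(2n+2)] · 6 → 3/2.
Convergence for |t − 1| · 3/2 < 1, i.e. |t − 1| < 2/3. So R = 2/3.

R = 2/3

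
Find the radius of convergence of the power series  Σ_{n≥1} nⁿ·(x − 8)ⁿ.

R = 0

Root test: |a_n|^(1/n) = n → ∞.
The root grows without bound, so R = 0 (convergence only at x = 8).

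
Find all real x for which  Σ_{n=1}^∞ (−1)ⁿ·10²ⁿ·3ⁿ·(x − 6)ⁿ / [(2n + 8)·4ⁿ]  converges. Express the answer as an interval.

By the ratio test, |a_{n+1}/a_n| = [(2n + 8)/(2(n+1) + 8)] · 100·3/4 → 75.
Hence the series converges for |x − 6| < 1/(75) = 1/75, so the radius of convergence is 1/75.
Endpoint x = 451/75: convergence follows from the alternating series test (terms decrease monotonically to 0).
When x = 449/75, the terms are asymptotic to a nonzero constant times 1/n, so the series diverges by limit comparison with Σ 1/n.

(449/75, 451/75]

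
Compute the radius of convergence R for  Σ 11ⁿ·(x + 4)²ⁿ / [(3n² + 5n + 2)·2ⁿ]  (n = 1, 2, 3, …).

R = √22/11

Ratio test: |a_{n+1}/a_n| = [(3n² + 5n + 2)/(3(n+1)² + 5(n+1) + 2)] · 11/2 → 11/2 as n → ∞.
Since the exponent of (x + 4) increases by 2 each term, convergence requires |x + 4|² < 2/11, hence R = √22/11.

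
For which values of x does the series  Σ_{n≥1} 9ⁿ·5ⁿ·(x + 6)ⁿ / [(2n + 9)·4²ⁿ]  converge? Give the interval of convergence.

[-286/45, -254/45)

By the ratio test, |a_{n+1}/a_n| = [(2n + 9)/(2(n+1) + 9)] · 9·5/16 → 45/16.
Hence the series converges for |x + 6| < 1/(45/16) = 16/45, so the radius of convergence is 16/45.
Endpoint x = -254/45: the terms behave like c/n; limit comparison with the harmonic series gives divergence.
When x = -286/45, an alternating series whose terms decrease to 0 in absolute value, so it converges by the Leibniz criterion.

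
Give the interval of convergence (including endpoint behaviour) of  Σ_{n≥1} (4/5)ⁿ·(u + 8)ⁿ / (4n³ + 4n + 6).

[-37/4, -27/4]

The ratio of consecutive coefficients is [(4n³ + 4n + 6)/(4(n+1)³ + 4(n+1) + 6)] · 4/5 → 4/5.
Hence the series converges for |u + 8| < 1/(4/5) = 5/4, so the radius of convergence is 5/4.
Endpoint u = -27/4: absolute convergence follows by limit comparison with Σ 1/n³.
Check u = -37/4: absolute convergence follows by limit comparison with Σ 1/n³.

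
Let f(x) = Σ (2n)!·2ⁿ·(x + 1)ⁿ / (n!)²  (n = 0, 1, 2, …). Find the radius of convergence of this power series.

Ratio test: |a_{n+1}/a_n| = (2n+1)·(2n+2)/(n+1)² · 2 → 8 as n → ∞.
Thus R = 1/(8) = 1/8.

R = 1/8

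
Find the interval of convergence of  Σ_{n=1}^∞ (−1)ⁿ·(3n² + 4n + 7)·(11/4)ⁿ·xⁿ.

(-4/11, 4/11)

Apply the ratio test: |a_{n+1}| / |a_n| = [(3(n+1)² + 4(n+1) + 7)/(3n² + 4n + 7)] · 11/4, which tends to 11/4 as n → ∞.
Hence the series converges for |x| < 1/(11/4) = 4/11, so the radius of convergence is 4/11.
At x = 4/11: the terms do not tend to 0, so the series diverges.
Check x = -4/11: the n-th term does not approach 0; divergence by the term test.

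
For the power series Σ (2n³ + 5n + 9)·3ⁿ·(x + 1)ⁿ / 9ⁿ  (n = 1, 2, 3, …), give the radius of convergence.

R = 3

By the ratio test, |a_{n+1}/a_n| = [(2(n+1)³ + 5(n+1) + 9)/(2n³ + 5n + 9)] · 3/9 → 1/3.
Convergence for |x + 1| · 1/3 < 1, i.e. |x + 1| < 3. So R = 3.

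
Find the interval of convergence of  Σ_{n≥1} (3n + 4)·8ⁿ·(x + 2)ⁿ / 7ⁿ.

(-23/8, -9/8)

Apply the ratio test: |a_{n+1}| / |a_n| = [(3(n+1) + 4)/(3n + 4)] · 8/7, which tends to 8/7 as n → ∞.
The series converges when 8/7 · |x + 2| < 1, giving R = 7/8.
At x = -9/8: the n-th term does not approach 0; divergence by the term test.
At x = -23/8: the terms have absolute value of order n, which does not tend to 0, so the series diverges by the divergence test.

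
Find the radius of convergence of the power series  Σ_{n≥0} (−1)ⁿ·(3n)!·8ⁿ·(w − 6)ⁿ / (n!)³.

Apply the ratio test: |a_{n+1}| / |a_n| = (3n+1)·(3n+2)·(3n+3)/(n+1)³ · 8, which tends to 216 as n → ∞.
Thus R = 1/(216) = 1/216.

R = 1/216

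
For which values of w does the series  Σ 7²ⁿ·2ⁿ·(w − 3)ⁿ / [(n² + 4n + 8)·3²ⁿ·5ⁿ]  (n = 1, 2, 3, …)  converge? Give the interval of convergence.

The ratio of consecutive coefficients is [(n² + 4n + 8)/((n+1)² + 4(n+1) + 8)] · 49·2/(9·5) → 98/45.
Thus R = 1/(98/45) = 45/98.
At w = 339/98: the terms are on the order of 1/n², so the series converges absolutely by comparison with the p-series (p = 2 > 1).
When w = 249/98, the terms are on the order of 1/n², so the series converges absolutely by comparison with the p-series (p = 2 > 1).

[249/98, 339/98]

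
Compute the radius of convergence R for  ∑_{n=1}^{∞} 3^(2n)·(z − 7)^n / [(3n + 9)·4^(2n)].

R = 16/9

By the ratio test, |a_{n+1}/a_n| = [(3n + 9)/(3(n+1) + 9)] · 9/16 → 9/16.
Hence the series converges for |z − 7| < 1/(9/16) = 16/9, so the radius of convergence is 16/9.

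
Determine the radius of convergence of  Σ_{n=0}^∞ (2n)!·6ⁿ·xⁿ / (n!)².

R = 1/24

The ratio of consecutive coefficients is (2n+1)·(2n+2)/(n+1)² · 6 → 24.
The series converges when 24 · |x| < 1, giving R = 1/24.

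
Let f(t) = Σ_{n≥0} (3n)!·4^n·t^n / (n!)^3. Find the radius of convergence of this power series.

The ratio of consecutive coefficients is (3n+1)·(3n+2)·(3n+3)/(n+1)³ · 4 → 108.
Convergence for |t| · 108 < 1, i.e. |t| < 1/108. So R = 1/108.

R = 1/108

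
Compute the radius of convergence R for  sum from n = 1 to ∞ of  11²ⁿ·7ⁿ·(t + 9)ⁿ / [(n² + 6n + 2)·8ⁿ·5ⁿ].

R = 40/847

Apply the ratio test: |a_{n+1}| / |a_n| = [(n² + 6n + 2)/((n+1)² + 6(n+1) + 2)] · 121·7/(8·5), which tends to 847/40 as n → ∞.
The series converges when 847/40 · |t + 9| < 1, giving R = 40/847.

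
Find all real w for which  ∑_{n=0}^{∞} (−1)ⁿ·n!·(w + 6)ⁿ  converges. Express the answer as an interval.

{-6}

By the ratio test, |a_{n+1}/a_n| = (n+1) → ∞.
Since the ratio → ∞, the series diverges for every w ≠ -6, and R = 0.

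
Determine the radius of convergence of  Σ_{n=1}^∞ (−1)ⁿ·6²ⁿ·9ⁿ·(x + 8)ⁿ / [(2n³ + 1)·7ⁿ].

R = 7/324

Ratio test: |a_{n+1}/a_n| = [(2n³ + 1)/(2(n+1)³ + 1)] · 36·9/7 → 324/7 as n → ∞.
Convergence for |x + 8| · 324/7 < 1, i.e. |x + 8| < 7/324. So R = 7/324.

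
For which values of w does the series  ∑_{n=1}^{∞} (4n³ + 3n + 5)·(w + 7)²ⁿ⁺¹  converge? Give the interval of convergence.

Ratio test: |a_{n+1}/a_n| = (4(n+1)³ + 3(n+1) + 5)/(4n³ + 3n + 5) → 1 as n → ∞.
Since the exponent of (w + 7) increases by 2 each term, convergence requires |w + 7|² < 1, hence R = 1.
At w = -6: the terms have absolute value of order n³, which does not tend to 0, so the series diverges by the divergence test.
Check w = -8: the terms have absolute value of order n³, which does not tend to 0, so the series diverges by the divergence test.

(-8, -6)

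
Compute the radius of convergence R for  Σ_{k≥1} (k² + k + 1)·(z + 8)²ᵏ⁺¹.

Apply the ratio test: |a_{k+1}| / |a_k| = ((k+1)² + (k+1) + 1)/(k² + k + 1), which tends to 1 as k → ∞.
Writing y = (z + 8)², the series in y has radius 1, so |z + 8| < √(1) = 1 and R = 1.

R = 1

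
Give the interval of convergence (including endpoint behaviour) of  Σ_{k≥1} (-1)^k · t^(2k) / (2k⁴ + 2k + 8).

Ratio test: |a_{k+1}/a_k| = (2k⁴ + 2k + 8)/(2(k+1)⁴ + 2(k+1) + 8) → 1 as k → ∞.
Successive powers of t differ by 2, so the series converges when |t|² · 1 < 1, i.e. |t| < √(1) = 1. So R = 1.
Endpoint t = 1: absolute convergence follows by limit comparison with Σ 1/k⁴.
At t = -1: absolute convergence follows by limit comparison with Σ 1/k⁴.

[-1, 1]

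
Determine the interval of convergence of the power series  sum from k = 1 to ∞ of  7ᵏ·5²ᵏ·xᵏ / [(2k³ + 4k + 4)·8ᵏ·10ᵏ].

The ratio of consecutive coefficients is [(2k³ + 4k + 4)/(2(k+1)³ + 4(k+1) + 4)] · 7·25/(8·10) → 35/16.
Thus R = 1/(35/16) = 16/35.
Check x = 16/35: the series is dominated by a constant times Σ 1/k³, which converges (p = 3 > 1).
When x = -16/35, the series is dominated by a constant times Σ 1/k³, which converges (p = 3 > 1).

[-16/35, 16/35]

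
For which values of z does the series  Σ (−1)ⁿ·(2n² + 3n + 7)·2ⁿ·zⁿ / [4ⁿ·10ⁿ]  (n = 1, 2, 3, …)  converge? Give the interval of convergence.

(-20, 20)

Apply the ratio test: |a_{n+1}| / |a_n| = [(2(n+1)² + 3(n+1) + 7)/(2n² + 3n + 7)] · 2/(4·10), which tends to 1/20 as n → ∞.
Hence the series converges for |z| < 1/(1/20) = 20, so the radius of convergence is 20.
Check z = 20: the terms do not tend to 0, so the series diverges.
Check z = -20: the terms do not tend to 0, so the series diverges.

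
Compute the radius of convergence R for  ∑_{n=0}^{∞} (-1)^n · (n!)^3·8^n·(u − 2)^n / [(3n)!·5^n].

Apply the ratio test: |a_{n+1}| / |a_n| = (n+1)³/[(3n+1)·(3n+2)·(3n+3)] · 8/5, which tends to 8/135 as n → ∞.
The series converges when 8/135 · |u − 2| < 1, giving R = 135/8.

R = 135/8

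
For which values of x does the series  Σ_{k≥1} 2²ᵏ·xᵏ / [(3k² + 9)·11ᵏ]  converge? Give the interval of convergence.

Ratio test: |a_{k+1}/a_k| = [(3k² + 9)/(3(k+1)² + 9)] · 4/11 → 4/11 as k → ∞.
Convergence for |x| · 4/11 < 1, i.e. |x| < 11/4. So R = 11/4.
At x = 11/4: the terms are on the order of 1/k², so the series converges absolutely by comparison with the p-series (p = 2 > 1).
Check x = -11/4: the series is dominated by a constant times Σ 1/k², which converges (p = 2 > 1).

[-11/4, 11/4]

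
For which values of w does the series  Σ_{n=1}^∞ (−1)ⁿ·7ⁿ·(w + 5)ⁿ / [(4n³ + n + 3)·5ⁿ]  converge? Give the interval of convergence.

Ratio test: |a_{n+1}/a_n| = [(4n³ + n + 3)/(4(n+1)³ + (n+1) + 3)] · 7/5 → 7/5 as n → ∞.
Convergence for |w + 5| · 7/5 < 1, i.e. |w + 5| < 5/7. So R = 5/7.
Check w = -30/7: the terms are on the order of 1/n³, so the series converges absolutely by comparison with the p-series (p = 3 > 1).
Check w = -40/7: the terms are on the order of 1/n³, so the series converges absolutely by comparison with the p-series (p = 3 > 1).

[-40/7, -30/7]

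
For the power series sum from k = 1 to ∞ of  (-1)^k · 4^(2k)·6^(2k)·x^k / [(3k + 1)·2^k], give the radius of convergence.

R = 1/288

Ratio test: |a_{k+1}/a_k| = [(3k + 1)/(3(k+1) + 1)] · 16·36/2 → 288 as k → ∞.
Thus R = 1/(288) = 1/288.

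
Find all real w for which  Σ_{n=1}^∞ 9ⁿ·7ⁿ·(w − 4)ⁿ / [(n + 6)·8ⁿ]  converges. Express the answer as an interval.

The ratio of consecutive coefficients is [(n + 6)/((n+1) + 6)] · 9·7/8 → 63/8.
Convergence for |w − 4| · 63/8 < 1, i.e. |w − 4| < 8/63. So R = 8/63.
Check w = 260/63: the terms are asymptotic to a nonzero constant times 1/n, so the series diverges by limit comparison with Σ 1/n.
Endpoint w = 244/63: the terms alternate in sign and decrease monotonically to 0 in absolute value (size ~ c/n), so the alternating series test gives convergence.

[244/63, 260/63)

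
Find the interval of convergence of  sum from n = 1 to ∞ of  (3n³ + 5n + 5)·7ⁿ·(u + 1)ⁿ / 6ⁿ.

(-13/7, -1/7)

Ratio test: |a_{n+1}/a_n| = [(3(n+1)³ + 5(n+1) + 5)/(3n³ + 5n + 5)] · 7/6 → 7/6 as n → ∞.
The series converges when 7/6 · |u + 1| < 1, giving R = 6/7.
Endpoint u = -1/7: the terms have absolute value of order n³, which does not tend to 0, so the series diverges by the divergence test.
When u = -13/7, the n-th term does not approach 0; divergence by the term test.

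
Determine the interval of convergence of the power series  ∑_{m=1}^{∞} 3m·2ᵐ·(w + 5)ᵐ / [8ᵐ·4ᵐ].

(-21, 11)

Ratio test: |a_{m+1}/a_m| = [3(m+1)/3m] · 2/(8·4) → 1/16 as m → ∞.
The series converges when 1/16 · |w + 5| < 1, giving R = 16.
At w = 11: the terms have absolute value of order m, which does not tend to 0, so the series diverges by the divergence test.
At w = -21: the m-th term does not approach 0; divergence by the term test.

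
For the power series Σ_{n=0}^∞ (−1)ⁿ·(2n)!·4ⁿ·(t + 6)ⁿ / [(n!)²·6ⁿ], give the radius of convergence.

R = 3/8

Ratio test: |a_{n+1}/a_n| = (2n+1)·(2n+2)/(n+1)² · 4/6 → 8/3 as n → ∞.
Hence the series converges for |t + 6| < 1/(8/3) = 3/8, so the radius of convergence is 3/8.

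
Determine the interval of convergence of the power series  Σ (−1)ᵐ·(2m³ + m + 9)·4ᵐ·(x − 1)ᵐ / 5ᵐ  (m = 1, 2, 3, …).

(-1/4, 9/4)

By the ratio test, |a_{m+1}/a_m| = [(2(m+1)³ + (m+1) + 9)/(2m³ + m + 9)] · 4/5 → 4/5.
Thus R = 1/(4/5) = 5/4.
When x = 9/4, the terms do not tend to 0, so the series diverges.
When x = -1/4, the m-th term does not approach 0; divergence by the term test.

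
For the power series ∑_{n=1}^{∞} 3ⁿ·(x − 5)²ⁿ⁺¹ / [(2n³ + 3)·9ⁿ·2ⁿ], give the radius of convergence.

R = √6

The ratio of consecutive coefficients is [(2n³ + 3)/(2(n+1)³ + 3)] · 3/(9·2) → 1/6.
Successive powers of (x − 5) differ by 2, so the series converges when |x − 5|² · 1/6 < 1, i.e. |x − 5| < √(6). So R = √6.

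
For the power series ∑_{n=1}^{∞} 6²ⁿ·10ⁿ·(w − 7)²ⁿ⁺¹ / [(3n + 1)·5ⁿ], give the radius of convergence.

Ratio test: |a_{n+1}/a_n| = [(3n + 1)/(3(n+1) + 1)] · 36·10/5 → 72 as n → ∞.
Since the exponent of (w − 7) increases by 2 each term, convergence requires |w − 7|² < 1/72, hence R = √2/12.

R = √2/12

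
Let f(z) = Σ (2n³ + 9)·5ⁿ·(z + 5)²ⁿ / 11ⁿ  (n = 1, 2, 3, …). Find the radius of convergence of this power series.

R = √55/5

By the ratio test, |a_{n+1}/a_n| = [(2(n+1)³ + 9)/(2n³ + 9)] · 5/11 → 5/11.
Writing y = (z + 5)², the series in y has radius 11/5, so |z + 5| < √(11/5) and R = √55/5.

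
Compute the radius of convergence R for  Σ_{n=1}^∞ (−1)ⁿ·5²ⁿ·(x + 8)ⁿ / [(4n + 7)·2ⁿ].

R = 2/25

Ratio test: |a_{n+1}/a_n| = [(4n + 7)/(4(n+1) + 7)] · 25/2 → 25/2 as n → ∞.
The series converges when 25/2 · |x + 8| < 1, giving R = 2/25.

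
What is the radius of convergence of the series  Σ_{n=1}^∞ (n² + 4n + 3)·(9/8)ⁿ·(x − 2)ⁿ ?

By the ratio test, |a_{n+1}/a_n| = [((n+1)² + 4(n+1) + 3)/(n² + 4n + 3)] · 9/8 → 9/8.
Thus R = 1/(9/8) = 8/9.

R = 8/9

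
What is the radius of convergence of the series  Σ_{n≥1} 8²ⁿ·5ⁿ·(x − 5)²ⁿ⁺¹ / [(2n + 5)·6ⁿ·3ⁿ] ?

R = 3√10/40

By the ratio test, |a_{n+1}/a_n| = [(2n + 5)/(2(n+1) + 5)] · 64·5/(6·3) → 160/9.
Writing y = (x − 5)², the series in y has radius 9/160, so |x − 5| < √(9/160) and R = 3√10/40.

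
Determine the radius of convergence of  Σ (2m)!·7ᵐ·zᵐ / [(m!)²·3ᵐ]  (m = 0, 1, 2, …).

R = 3/28

Apply the ratio test: |a_{m+1}| / |a_m| = (2m+1)·(2m+2)/(m+1)² · 7/3, which tends to 28/3 as m → ∞.
The series converges when 28/3 · |z| < 1, giving R = 3/28.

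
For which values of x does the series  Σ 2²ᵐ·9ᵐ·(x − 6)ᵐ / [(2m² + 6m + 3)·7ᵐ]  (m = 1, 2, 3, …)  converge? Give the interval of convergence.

The ratio of consecutive coefficients is [(2m² + 6m + 3)/(2(m+1)² + 6(m+1) + 3)] · 4·9/7 → 36/7.
Thus R = 1/(36/7) = 7/36.
At x = 223/36: absolute convergence follows by limit comparison with Σ 1/m².
Endpoint x = 209/36: the terms are on the order of 1/m², so the series converges absolutely by comparison with the p-series (p = 2 > 1).

[209/36, 223/36]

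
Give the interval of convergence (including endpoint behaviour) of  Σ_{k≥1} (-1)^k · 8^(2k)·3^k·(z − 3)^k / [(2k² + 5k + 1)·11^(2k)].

The ratio of consecutive coefficients is [(2k² + 5k + 1)/(2(k+1)² + 5(k+1) + 1)] · 64·3/121 → 192/121.
Hence the series converges for |z − 3| < 1/(192/121) = 121/192, so the radius of convergence is 121/192.
At z = 697/192: the terms are on the order of 1/k², so the series converges absolutely by comparison with the p-series (p = 2 > 1).
Check z = 455/192: absolute convergence follows by limit comparison with Σ 1/k².

[455/192, 697/192]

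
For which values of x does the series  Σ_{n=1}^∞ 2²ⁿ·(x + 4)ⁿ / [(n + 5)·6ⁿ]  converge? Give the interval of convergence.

[-11/2, -5/2)

Ratio test: |a_{n+1}/a_n| = [(n + 5)/((n+1) + 5)] · 4/6 → 2/3 as n → ∞.
Thus R = 1/(2/3) = 3/2.
When x = -5/2, the terms behave like c/n; limit comparison with the harmonic series gives divergence.
Endpoint x = -11/2: an alternating series whose terms decrease to 0 in absolute value, so it converges by the Leibniz criterion.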